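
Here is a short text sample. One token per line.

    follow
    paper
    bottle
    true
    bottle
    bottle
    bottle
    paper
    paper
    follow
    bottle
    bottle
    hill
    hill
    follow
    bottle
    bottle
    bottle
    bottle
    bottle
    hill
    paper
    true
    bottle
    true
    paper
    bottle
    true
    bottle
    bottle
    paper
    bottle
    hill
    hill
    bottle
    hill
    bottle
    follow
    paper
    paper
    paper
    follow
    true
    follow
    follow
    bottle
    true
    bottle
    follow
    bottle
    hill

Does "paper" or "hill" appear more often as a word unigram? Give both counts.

"paper": 9 occurrences
"hill": 7 occurrences

"paper" (9 vs 7)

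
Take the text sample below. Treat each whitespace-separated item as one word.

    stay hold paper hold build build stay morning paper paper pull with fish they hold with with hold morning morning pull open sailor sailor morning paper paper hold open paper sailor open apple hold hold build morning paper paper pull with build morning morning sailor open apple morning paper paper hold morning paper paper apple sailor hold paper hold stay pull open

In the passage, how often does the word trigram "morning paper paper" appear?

5

Scanning the 60 overlapping trigram windows for "morning paper paper":
  position 8–10: morning paper paper
  position 25–27: morning paper paper
  position 37–39: morning paper paper
  position 48–50: morning paper paper
  position 52–54: morning paper paper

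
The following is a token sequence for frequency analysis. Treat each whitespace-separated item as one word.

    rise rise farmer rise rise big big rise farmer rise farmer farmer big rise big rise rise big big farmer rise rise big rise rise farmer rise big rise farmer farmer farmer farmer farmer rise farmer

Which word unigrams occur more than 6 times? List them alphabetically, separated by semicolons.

big; farmer; rise

Unigram counts meeting the condition (more than 6 times):
  big: 8
  farmer: 12
  rise: 16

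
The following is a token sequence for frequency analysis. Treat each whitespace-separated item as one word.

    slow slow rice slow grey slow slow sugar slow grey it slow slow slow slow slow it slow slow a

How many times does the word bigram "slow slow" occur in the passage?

7

Scanning the 19 overlapping bigram windows for "slow slow":
  position 1–2: slow slow
  position 6–7: slow slow
  position 12–13: slow slow
  position 13–14: slow slow
  position 14–15: slow slow
  position 15–16: slow slow
  position 18–19: slow slow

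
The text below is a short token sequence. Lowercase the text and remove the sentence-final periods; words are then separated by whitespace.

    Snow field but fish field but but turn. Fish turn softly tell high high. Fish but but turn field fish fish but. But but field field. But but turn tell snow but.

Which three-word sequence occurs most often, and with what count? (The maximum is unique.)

Trigram frequencies (highest first):
  but but turn: 3
  field but but: 2
  fish but but: 2
  snow field but: 1
  field but fish: 1
  but fish field: 1
  … (20 more, each ≤ 1)

"but but turn", 3 times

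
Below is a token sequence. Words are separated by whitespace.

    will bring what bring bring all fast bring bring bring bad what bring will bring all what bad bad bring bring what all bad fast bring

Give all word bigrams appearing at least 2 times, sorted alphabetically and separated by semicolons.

bring all; bring bring; bring what; fast bring; what bring; will bring

Bigram counts meeting the condition (at least 2 times):
  bring all: 2
  bring bring: 4
  bring what: 2
  fast bring: 2
  what bring: 2
  will bring: 2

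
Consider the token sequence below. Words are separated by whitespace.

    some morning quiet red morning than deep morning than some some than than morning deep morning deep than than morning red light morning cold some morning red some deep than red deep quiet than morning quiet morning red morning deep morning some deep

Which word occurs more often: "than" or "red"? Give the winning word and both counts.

"than": 8 occurrences
"red": 5 occurrences

"than" (8 vs 5)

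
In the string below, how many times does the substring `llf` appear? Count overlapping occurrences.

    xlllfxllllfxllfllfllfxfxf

Sliding a length-3 window over the 25 characters (23 positions):
  position 3–5: llf
  position 9–11: llf
  position 13–15: llf
  position 16–18: llf
  position 19–21: llf

5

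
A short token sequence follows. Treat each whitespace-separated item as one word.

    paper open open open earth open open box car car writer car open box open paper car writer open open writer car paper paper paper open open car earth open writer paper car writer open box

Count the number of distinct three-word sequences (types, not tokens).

31

36 tokens → 34 trigram windows in total.
Repeated trigrams (each contributes count−1 duplicates):
  car writer open: 2
  paper car writer: 2
  paper open open: 2
3 duplicate windows → 34 − 3 = 31 distinct.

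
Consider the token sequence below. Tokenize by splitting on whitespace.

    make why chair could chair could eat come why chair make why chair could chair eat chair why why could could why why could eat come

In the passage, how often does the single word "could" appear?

6

Scanning the 26 tokens for "could":
  position 4: could
  position 6: could
  position 14: could
  position 20: could
  position 21: could
  position 24: could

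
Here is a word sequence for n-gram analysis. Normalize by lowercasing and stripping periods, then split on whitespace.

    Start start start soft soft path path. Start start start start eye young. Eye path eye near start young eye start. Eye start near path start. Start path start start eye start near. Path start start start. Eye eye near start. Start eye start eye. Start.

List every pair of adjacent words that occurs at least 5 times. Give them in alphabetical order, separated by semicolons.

Bigram counts meeting the condition (at least 5 times):
  eye start: 5
  start eye: 6
  start start: 10

eye start; start eye; start start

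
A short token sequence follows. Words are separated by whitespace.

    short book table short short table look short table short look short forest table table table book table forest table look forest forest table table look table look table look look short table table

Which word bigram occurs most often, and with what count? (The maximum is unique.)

"table look", 5 times

Bigram frequencies (highest first):
  table look: 5
  table table: 4
  short table: 3
  look short: 3
  forest table: 3
  book table: 2
  … (11 more, each ≤ 2)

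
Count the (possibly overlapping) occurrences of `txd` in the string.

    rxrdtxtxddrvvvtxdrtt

Sliding a length-3 window over the 20 characters (18 positions):
  position 7–9: txd
  position 15–17: txd

2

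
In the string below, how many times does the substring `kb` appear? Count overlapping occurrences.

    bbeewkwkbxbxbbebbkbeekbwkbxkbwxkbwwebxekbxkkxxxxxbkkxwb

Sliding a length-2 window over the 55 characters (54 positions):
  position 8–9: kb
  position 18–19: kb
  position 22–23: kb
  position 25–26: kb
  position 28–29: kb
  position 32–33: kb
  position 40–41: kb

7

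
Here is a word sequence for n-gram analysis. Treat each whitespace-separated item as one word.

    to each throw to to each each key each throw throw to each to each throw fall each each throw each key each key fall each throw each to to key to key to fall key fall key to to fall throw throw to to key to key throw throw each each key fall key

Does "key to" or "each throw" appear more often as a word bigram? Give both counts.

"key to": 4 occurrences
"each throw": 5 occurrences

"each throw" (5 vs 4)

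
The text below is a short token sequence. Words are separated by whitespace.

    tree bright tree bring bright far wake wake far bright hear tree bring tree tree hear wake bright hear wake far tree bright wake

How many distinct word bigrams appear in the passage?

24 tokens → 23 bigram windows in total.
Repeated bigrams (each contributes count−1 duplicates):
  bright hear: 2
  hear wake: 2
  tree bright: 2
  tree bring: 2
  wake far: 2
5 duplicate windows → 23 − 5 = 18 distinct.

18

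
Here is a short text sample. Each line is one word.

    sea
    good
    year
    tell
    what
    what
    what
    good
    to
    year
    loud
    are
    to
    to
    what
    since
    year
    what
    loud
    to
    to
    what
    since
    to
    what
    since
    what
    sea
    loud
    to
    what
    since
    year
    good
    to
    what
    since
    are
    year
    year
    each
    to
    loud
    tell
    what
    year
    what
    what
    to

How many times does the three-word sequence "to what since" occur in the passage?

Scanning the 47 overlapping trigram windows for "to what since":
  position 14–16: to what since
  position 21–23: to what since
  position 24–26: to what since
  position 30–32: to what since
  position 35–37: to what since

5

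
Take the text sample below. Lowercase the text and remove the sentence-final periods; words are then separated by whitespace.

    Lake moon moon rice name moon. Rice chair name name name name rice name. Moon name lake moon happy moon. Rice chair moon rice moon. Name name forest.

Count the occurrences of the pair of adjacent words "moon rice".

Scanning the 27 overlapping bigram windows for "moon rice":
  position 3–4: moon rice
  position 6–7: moon rice
  position 20–21: moon rice
  position 23–24: moon rice

4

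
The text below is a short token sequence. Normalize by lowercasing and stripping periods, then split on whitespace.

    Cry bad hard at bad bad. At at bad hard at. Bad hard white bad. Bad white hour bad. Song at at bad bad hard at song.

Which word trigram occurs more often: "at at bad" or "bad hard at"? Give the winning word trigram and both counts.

"at at bad": 2 occurrences
"bad hard at": 3 occurrences

"bad hard at" (3 vs 2)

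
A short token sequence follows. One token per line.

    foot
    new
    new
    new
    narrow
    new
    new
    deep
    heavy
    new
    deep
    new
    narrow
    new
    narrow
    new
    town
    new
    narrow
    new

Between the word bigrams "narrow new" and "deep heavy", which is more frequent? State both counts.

"narrow new" (4 vs 1)

"narrow new": 4 occurrences
"deep heavy": 1 occurrence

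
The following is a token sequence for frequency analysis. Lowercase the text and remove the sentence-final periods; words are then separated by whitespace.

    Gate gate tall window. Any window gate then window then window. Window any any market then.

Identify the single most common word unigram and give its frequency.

Unigram frequencies (highest first):
  window: 5
  gate: 3
  any: 3
  then: 3
  tall: 1
  market: 1

"window", 5 times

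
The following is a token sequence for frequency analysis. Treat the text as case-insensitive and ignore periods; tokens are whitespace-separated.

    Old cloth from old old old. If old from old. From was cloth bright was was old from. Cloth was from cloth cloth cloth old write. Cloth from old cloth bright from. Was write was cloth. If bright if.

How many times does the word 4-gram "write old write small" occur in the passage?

Scanning the 36 overlapping 4-gram windows for "write old write small":
  (none found)

0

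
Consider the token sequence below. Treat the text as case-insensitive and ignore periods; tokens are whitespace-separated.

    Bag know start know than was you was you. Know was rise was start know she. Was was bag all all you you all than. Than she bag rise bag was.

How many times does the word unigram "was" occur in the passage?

7

Scanning the 31 tokens for "was":
  position 6: was
  position 8: was
  position 11: was
  position 13: was
  position 17: was
  position 18: was
  position 31: was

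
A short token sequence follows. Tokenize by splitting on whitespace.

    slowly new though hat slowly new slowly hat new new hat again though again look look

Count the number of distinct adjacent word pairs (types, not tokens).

16 tokens → 15 bigram windows in total.
Repeated bigrams (each contributes count−1 duplicates):
  slowly new: 2
1 duplicate windows → 15 − 1 = 14 distinct.

14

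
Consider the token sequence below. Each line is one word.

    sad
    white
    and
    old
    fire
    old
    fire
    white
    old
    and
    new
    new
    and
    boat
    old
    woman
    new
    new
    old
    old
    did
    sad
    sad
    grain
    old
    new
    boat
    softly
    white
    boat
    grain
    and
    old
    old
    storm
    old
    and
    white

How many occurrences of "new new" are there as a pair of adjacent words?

2

Scanning the 37 overlapping bigram windows for "new new":
  position 11–12: new new
  position 17–18: new new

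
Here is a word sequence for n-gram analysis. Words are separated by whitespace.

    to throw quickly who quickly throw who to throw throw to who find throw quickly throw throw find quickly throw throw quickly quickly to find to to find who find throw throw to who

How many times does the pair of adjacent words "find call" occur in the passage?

Scanning the 33 overlapping bigram windows for "find call":
  (none found)

0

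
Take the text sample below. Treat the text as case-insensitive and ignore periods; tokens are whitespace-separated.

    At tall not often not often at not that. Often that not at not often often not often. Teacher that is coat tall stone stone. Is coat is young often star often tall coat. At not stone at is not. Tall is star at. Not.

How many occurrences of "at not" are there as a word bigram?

4

Scanning the 44 overlapping bigram windows for "at not":
  position 7–8: at not
  position 13–14: at not
  position 35–36: at not
  position 44–45: at not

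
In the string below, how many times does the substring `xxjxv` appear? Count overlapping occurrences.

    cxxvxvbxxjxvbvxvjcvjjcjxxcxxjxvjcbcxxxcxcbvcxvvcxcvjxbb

2

Sliding a length-5 window over the 55 characters (51 positions):
  position 8–12: xxjxv
  position 27–31: xxjxv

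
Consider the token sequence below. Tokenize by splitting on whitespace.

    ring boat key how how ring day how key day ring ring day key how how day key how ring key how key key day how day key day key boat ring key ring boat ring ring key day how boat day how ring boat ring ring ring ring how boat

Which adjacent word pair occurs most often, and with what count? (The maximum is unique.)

Bigram frequencies (highest first):
  ring ring: 5
  key how: 4
  day how: 4
  key day: 4
  day key: 4
  ring boat: 3
  … (15 more, each ≤ 3)

"ring ring", 5 times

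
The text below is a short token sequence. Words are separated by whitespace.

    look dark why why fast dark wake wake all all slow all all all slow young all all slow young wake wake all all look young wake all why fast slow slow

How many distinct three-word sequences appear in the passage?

25

32 tokens → 30 trigram windows in total.
Repeated trigrams (each contributes count−1 duplicates):
  all all slow: 3
  all slow young: 2
  wake all all: 2
  wake wake all: 2
5 duplicate windows → 30 − 5 = 25 distinct.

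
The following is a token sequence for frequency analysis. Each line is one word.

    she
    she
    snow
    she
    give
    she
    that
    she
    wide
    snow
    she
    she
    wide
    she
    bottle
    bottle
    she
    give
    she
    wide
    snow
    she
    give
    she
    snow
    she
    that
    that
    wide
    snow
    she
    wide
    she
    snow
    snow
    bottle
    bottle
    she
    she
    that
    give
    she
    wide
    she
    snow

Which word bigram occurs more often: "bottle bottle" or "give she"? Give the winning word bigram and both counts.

"give she" (4 vs 2)

"bottle bottle": 2 occurrences
"give she": 4 occurrences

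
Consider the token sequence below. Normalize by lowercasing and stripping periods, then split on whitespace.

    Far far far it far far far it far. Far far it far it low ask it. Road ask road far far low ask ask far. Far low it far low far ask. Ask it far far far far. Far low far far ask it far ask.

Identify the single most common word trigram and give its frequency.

"far far far", 6 times

Trigram frequencies (highest first):
  far far far: 6
  far far it: 3
  far it far: 3
  it far far: 3
  far far low: 3
  far low far: 2
  … (24 more, each ≤ 2)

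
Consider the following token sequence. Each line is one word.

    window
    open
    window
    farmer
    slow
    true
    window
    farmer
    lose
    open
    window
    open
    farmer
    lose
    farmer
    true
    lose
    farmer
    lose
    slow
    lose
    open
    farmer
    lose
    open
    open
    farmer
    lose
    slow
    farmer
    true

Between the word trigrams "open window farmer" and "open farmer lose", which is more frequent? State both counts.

"open farmer lose" (3 vs 1)

"open window farmer": 1 occurrence
"open farmer lose": 3 occurrences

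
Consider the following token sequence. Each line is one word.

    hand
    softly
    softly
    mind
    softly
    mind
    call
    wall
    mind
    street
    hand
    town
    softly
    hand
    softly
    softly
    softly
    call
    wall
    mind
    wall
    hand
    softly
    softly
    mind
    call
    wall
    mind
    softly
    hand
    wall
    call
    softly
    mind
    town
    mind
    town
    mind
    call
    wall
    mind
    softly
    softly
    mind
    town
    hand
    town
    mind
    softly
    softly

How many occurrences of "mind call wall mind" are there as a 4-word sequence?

Scanning the 47 overlapping 4-gram windows for "mind call wall mind":
  position 6–9: mind call wall mind
  position 25–28: mind call wall mind
  position 38–41: mind call wall mind

3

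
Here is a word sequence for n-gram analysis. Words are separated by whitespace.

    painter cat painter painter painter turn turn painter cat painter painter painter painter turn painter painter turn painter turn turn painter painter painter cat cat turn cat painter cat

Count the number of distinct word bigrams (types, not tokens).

29 tokens → 28 bigram windows in total.
Repeated bigrams (each contributes count−1 duplicates):
  painter painter: 8
  painter cat: 4
  painter turn: 4
  turn painter: 4
  cat painter: 3
  turn turn: 2
19 duplicate windows → 28 − 19 = 9 distinct.

9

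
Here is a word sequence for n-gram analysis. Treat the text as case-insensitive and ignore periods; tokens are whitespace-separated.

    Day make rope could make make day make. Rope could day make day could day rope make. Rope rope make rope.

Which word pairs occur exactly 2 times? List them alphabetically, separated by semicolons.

Bigram counts meeting the condition (exactly 2 times):
  could day: 2
  make day: 2
  rope could: 2
  rope make: 2

could day; make day; rope could; rope make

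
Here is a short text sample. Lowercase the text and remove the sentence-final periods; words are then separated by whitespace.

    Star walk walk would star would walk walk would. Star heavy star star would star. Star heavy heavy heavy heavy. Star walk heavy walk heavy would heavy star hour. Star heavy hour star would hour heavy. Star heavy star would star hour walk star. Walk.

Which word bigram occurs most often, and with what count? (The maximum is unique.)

"heavy star", 5 times

Bigram frequencies (highest first):
  heavy star: 5
  would star: 4
  star would: 4
  star heavy: 4
  star walk: 3
  heavy heavy: 3
  … (15 more, each ≤ 2)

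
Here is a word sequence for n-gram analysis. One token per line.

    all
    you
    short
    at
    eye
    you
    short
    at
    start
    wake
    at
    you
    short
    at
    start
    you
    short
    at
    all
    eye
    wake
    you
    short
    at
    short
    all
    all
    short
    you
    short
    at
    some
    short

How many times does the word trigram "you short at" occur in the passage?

6

Scanning the 31 overlapping trigram windows for "you short at":
  position 2–4: you short at
  position 6–8: you short at
  position 12–14: you short at
  position 16–18: you short at
  position 22–24: you short at
  position 29–31: you short at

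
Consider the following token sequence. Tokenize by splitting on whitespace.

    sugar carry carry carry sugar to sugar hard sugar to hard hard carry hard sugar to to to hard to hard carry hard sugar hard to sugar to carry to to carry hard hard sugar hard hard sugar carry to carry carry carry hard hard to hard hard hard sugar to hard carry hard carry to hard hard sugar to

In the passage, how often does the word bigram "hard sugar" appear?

7

Scanning the 59 overlapping bigram windows for "hard sugar":
  position 8–9: hard sugar
  position 14–15: hard sugar
  position 23–24: hard sugar
  position 34–35: hard sugar
  position 37–38: hard sugar
  position 49–50: hard sugar
  position 58–59: hard sugar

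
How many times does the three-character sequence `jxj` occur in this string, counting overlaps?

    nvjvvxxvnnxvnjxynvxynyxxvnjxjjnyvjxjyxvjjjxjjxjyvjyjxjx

Sliding a length-3 window over the 55 characters (53 positions):
  position 27–29: jxj
  position 34–36: jxj
  position 42–44: jxj
  position 45–47: jxj
  position 52–54: jxj

5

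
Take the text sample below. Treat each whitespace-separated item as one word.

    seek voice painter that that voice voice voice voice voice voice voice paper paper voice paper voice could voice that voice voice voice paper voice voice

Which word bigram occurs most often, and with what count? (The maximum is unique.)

Bigram frequencies (highest first):
  voice voice: 9
  voice paper: 3
  paper voice: 3
  that voice: 2
  seek voice: 1
  voice painter: 1
  … (6 more, each ≤ 1)

"voice voice", 9 times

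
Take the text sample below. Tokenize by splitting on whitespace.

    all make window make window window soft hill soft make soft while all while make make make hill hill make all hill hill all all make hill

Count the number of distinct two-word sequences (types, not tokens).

21

27 tokens → 26 bigram windows in total.
Repeated bigrams (each contributes count−1 duplicates):
  all make: 2
  hill hill: 2
  make hill: 2
  make make: 2
  make window: 2
5 duplicate windows → 26 − 5 = 21 distinct.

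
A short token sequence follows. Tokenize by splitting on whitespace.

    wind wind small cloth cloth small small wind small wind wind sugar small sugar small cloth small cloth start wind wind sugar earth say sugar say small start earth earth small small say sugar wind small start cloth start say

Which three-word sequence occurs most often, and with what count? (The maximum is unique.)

"wind wind sugar", 2 times

Trigram frequencies (highest first):
  wind wind sugar: 2
  wind wind small: 1
  wind small cloth: 1
  small cloth cloth: 1
  cloth cloth small: 1
  cloth small small: 1
  … (31 more, each ≤ 1)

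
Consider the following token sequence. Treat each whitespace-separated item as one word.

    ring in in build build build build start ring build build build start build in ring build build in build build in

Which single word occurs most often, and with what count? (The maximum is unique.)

"build", 12 times

Unigram frequencies (highest first):
  build: 12
  in: 5
  ring: 3
  start: 2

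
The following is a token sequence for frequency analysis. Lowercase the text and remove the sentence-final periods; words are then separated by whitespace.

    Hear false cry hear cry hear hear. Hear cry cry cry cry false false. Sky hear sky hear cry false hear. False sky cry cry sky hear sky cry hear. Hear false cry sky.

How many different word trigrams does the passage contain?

34 tokens → 32 trigram windows in total.
Repeated trigrams (each contributes count−1 duplicates):
  cry cry cry: 2
  cry hear hear: 2
  hear false cry: 2
  sky hear sky: 2
4 duplicate windows → 32 − 4 = 28 distinct.

28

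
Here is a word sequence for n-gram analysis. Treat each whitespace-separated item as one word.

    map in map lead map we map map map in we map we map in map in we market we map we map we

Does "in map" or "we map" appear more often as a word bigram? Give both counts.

"we map" (5 vs 2)

"in map": 2 occurrences
"we map": 5 occurrences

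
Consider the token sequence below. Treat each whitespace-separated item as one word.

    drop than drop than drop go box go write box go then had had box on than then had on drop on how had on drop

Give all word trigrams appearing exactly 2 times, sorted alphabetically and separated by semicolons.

Trigram counts meeting the condition (exactly 2 times):
  drop than drop: 2
  had on drop: 2

drop than drop; had on drop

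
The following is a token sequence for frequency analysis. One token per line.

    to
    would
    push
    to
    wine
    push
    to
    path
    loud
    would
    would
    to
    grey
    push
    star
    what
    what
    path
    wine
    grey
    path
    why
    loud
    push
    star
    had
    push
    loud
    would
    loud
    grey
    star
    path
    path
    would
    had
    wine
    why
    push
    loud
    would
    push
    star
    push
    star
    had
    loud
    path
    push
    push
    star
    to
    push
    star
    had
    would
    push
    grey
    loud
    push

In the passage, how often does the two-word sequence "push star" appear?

6

Scanning the 59 overlapping bigram windows for "push star":
  position 14–15: push star
  position 24–25: push star
  position 42–43: push star
  position 44–45: push star
  position 50–51: push star
  position 53–54: push star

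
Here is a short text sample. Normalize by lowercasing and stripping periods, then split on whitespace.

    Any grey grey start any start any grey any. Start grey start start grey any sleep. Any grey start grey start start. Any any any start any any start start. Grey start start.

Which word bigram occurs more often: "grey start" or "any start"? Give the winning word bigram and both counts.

"grey start" (5 vs 4)

"grey start": 5 occurrences
"any start": 4 occurrences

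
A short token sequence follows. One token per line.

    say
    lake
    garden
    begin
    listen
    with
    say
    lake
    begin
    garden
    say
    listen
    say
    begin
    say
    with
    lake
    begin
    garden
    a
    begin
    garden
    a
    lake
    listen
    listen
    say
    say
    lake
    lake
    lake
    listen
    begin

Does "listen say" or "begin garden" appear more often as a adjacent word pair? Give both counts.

"listen say": 2 occurrences
"begin garden": 3 occurrences

"begin garden" (3 vs 2)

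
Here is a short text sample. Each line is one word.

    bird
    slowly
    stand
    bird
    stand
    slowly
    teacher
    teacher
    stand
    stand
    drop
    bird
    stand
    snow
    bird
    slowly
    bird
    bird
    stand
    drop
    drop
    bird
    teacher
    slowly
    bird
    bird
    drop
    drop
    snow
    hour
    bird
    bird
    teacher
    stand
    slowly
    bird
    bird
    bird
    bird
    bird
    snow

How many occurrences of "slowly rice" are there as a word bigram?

Scanning the 40 overlapping bigram windows for "slowly rice":
  (none found)

0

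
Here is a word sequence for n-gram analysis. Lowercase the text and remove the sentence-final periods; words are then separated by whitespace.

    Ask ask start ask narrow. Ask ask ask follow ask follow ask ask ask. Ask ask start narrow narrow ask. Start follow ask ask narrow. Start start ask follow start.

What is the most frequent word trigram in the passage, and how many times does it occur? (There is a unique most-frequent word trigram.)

Trigram frequencies (highest first):
  ask ask ask: 4
  ask ask start: 2
  ask follow ask: 2
  follow ask ask: 2
  ask start ask: 1
  start ask narrow: 1
  … (16 more, each ≤ 1)

"ask ask ask", 4 times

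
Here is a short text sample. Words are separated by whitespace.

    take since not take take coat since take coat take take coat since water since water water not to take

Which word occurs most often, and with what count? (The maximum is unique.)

Unigram frequencies (highest first):
  take: 7
  since: 4
  coat: 3
  water: 3
  not: 2
  to: 1

"take", 7 times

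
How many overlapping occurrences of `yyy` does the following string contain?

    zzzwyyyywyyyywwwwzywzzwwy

4

Sliding a length-3 window over the 25 characters (23 positions):
  position 5–7: yyy
  position 6–8: yyy
  position 10–12: yyy
  position 11–13: yyy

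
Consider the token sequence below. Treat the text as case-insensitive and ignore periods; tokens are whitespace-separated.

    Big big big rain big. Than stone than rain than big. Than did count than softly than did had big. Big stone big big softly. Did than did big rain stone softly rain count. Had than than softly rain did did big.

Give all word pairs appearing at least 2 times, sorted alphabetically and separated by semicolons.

Bigram counts meeting the condition (at least 2 times):
  big big: 4
  big rain: 2
  big than: 2
  did big: 2
  softly rain: 2
  than did: 3
  than softly: 2

big big; big rain; big than; did big; softly rain; than did; than softly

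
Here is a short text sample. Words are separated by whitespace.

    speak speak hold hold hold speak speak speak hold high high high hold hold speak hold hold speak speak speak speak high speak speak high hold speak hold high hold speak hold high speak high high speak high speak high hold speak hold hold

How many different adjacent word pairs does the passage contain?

44 tokens → 43 bigram windows in total.
Repeated bigrams (each contributes count−1 duplicates):
  speak speak: 7
  hold speak: 6
  speak hold: 6
  hold hold: 5
  speak high: 5
  high hold: 4
  high speak: 4
  high high: 3
  … (1 more repeated)
34 duplicate windows → 43 − 34 = 9 distinct.

9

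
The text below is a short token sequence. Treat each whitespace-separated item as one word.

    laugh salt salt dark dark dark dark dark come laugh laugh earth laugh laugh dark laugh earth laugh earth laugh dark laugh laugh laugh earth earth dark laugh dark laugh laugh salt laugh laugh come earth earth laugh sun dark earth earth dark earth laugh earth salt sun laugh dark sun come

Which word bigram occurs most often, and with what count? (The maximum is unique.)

Bigram frequencies (highest first):
  laugh laugh: 6
  laugh earth: 5
  earth laugh: 5
  dark dark: 4
  laugh dark: 4
  dark laugh: 4
  … (18 more, each ≤ 3)

"laugh laugh", 6 times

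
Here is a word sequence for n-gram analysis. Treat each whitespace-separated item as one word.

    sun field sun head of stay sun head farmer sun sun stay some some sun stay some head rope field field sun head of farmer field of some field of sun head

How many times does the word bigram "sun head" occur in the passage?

Scanning the 31 overlapping bigram windows for "sun head":
  position 3–4: sun head
  position 7–8: sun head
  position 22–23: sun head
  position 31–32: sun head

4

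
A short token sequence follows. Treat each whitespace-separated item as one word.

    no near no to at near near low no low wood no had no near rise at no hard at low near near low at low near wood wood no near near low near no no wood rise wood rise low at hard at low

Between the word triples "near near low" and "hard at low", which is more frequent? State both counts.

"near near low" (3 vs 2)

"near near low": 3 occurrences
"hard at low": 2 occurrences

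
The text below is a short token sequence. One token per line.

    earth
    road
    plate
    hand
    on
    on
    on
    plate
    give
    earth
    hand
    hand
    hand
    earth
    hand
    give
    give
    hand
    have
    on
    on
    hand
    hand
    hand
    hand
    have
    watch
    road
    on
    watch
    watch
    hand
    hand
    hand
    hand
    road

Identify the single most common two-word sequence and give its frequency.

Bigram frequencies (highest first):
  hand hand: 8
  on on: 3
  earth hand: 2
  hand have: 2
  earth road: 1
  road plate: 1
  … (18 more, each ≤ 1)

"hand hand", 8 times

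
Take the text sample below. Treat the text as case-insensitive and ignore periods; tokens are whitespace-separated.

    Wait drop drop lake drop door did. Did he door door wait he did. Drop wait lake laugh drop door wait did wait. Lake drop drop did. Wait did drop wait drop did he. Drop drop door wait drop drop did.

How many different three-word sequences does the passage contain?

35

41 tokens → 39 trigram windows in total.
Repeated trigrams (each contributes count−1 duplicates):
  did drop wait: 2
  drop door wait: 2
  drop drop did: 2
  wait drop drop: 2
4 duplicate windows → 39 − 4 = 35 distinct.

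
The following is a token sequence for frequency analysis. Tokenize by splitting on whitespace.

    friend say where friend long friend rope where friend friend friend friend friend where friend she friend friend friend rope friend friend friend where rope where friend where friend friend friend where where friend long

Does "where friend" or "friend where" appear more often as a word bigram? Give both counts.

"where friend": 6 occurrences
"friend where": 4 occurrences

"where friend" (6 vs 4)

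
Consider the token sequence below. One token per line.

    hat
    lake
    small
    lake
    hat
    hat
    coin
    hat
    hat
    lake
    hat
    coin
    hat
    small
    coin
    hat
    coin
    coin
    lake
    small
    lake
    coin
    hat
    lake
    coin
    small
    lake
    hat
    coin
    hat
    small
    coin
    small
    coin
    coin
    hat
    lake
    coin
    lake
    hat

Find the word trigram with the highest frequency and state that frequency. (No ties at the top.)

"hat coin hat", 3 times

Trigram frequencies (highest first):
  hat coin hat: 3
  lake small lake: 2
  small lake hat: 2
  lake hat coin: 2
  coin hat small: 2
  hat small coin: 2
  … (23 more, each ≤ 2)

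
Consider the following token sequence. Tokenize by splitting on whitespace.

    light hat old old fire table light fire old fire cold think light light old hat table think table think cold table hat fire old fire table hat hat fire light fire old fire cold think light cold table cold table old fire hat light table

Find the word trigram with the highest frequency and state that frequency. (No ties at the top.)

Trigram frequencies (highest first):
  fire old fire: 3
  old fire table: 2
  light fire old: 2
  old fire cold: 2
  fire cold think: 2
  cold think light: 2
  … (31 more, each ≤ 1)

"fire old fire", 3 times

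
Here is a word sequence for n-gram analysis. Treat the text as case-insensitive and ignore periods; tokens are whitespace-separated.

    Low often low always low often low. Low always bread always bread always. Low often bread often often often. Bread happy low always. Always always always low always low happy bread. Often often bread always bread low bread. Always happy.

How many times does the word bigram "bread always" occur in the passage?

Scanning the 39 overlapping bigram windows for "bread always":
  position 10–11: bread always
  position 12–13: bread always
  position 34–35: bread always
  position 38–39: bread always

4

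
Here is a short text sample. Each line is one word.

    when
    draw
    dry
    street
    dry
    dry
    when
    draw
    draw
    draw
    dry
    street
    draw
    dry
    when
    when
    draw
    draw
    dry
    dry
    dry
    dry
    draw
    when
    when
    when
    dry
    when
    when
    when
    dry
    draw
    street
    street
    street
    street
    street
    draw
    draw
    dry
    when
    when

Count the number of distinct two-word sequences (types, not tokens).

14

42 tokens → 41 bigram windows in total.
Repeated bigrams (each contributes count−1 duplicates):
  when when: 6
  draw dry: 5
  draw draw: 4
  dry dry: 4
  dry when: 4
  street street: 4
  when draw: 3
  dry draw: 2
  … (3 more repeated)
27 duplicate windows → 41 − 27 = 14 distinct.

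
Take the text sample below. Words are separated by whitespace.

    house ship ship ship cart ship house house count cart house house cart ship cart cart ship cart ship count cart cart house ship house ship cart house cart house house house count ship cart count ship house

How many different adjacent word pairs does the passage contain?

38 tokens → 37 bigram windows in total.
Repeated bigrams (each contributes count−1 duplicates):
  ship cart: 5
  cart house: 4
  cart ship: 4
  house house: 4
  house ship: 3
  ship house: 3
  cart cart: 2
  count cart: 2
  … (4 more repeated)
23 duplicate windows → 37 − 23 = 14 distinct.

14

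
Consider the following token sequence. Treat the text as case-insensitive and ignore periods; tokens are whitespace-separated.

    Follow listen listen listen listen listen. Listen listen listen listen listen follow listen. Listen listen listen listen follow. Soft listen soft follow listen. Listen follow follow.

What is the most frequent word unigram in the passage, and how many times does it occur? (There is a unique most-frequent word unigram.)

"listen", 18 times

Unigram frequencies (highest first):
  listen: 18
  follow: 6
  soft: 2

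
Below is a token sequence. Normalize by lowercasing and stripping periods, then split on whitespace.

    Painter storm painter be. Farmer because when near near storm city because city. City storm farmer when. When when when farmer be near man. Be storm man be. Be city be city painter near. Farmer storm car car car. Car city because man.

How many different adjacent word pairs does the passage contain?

35

43 tokens → 42 bigram windows in total.
Repeated bigrams (each contributes count−1 duplicates):
  car car: 3
  when when: 3
  be city: 2
  city because: 2
  man be: 2
7 duplicate windows → 42 − 7 = 35 distinct.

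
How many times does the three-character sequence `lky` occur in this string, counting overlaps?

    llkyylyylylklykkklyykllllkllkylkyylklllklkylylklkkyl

4

Sliding a length-3 window over the 52 characters (50 positions):
  position 2–4: lky
  position 28–30: lky
  position 31–33: lky
  position 41–43: lky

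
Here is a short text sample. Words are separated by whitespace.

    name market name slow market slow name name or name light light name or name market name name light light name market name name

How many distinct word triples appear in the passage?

24 tokens → 22 trigram windows in total.
Repeated trigrams (each contributes count−1 duplicates):
  name market name: 3
  light light name: 2
  market name name: 2
  name light light: 2
  name or name: 2
6 duplicate windows → 22 − 6 = 16 distinct.

16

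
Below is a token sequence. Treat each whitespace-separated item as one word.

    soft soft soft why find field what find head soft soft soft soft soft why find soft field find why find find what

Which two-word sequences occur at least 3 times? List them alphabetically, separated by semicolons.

soft soft; why find

Bigram counts meeting the condition (at least 3 times):
  soft soft: 6
  why find: 3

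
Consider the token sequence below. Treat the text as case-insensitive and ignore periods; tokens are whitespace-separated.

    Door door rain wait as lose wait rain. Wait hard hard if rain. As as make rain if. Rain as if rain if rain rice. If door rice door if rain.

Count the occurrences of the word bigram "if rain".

Scanning the 30 overlapping bigram windows for "if rain":
  position 12–13: if rain
  position 18–19: if rain
  position 21–22: if rain
  position 23–24: if rain
  position 30–31: if rain

5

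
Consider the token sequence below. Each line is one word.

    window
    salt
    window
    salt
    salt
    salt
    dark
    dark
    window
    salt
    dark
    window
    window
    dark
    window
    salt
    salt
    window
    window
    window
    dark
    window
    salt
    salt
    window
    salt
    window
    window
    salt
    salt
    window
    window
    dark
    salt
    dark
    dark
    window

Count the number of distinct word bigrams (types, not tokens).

37 tokens → 36 bigram windows in total.
Repeated bigrams (each contributes count−1 duplicates):
  window salt: 7
  dark window: 5
  salt salt: 5
  salt window: 5
  window window: 5
  salt dark: 3
  window dark: 3
  dark dark: 2
27 duplicate windows → 36 − 27 = 9 distinct.

9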